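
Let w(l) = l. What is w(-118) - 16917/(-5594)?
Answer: -643175/5594 ≈ -114.98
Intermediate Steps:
w(-118) - 16917/(-5594) = -118 - 16917/(-5594) = -118 - 16917*(-1)/5594 = -118 - 1*(-16917/5594) = -118 + 16917/5594 = -643175/5594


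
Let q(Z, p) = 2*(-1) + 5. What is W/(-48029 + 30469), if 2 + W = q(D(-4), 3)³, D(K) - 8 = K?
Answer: -5/3512 ≈ -0.0014237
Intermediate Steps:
D(K) = 8 + K
q(Z, p) = 3 (q(Z, p) = -2 + 5 = 3)
W = 25 (W = -2 + 3³ = -2 + 27 = 25)
W/(-48029 + 30469) = 25/(-48029 + 30469) = 25/(-17560) = 25*(-1/17560) = -5/3512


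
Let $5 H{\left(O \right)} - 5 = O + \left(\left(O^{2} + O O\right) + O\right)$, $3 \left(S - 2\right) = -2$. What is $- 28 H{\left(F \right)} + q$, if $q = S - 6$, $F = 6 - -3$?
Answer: $- \frac{3122}{3} \approx -1040.7$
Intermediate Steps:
$S = \frac{4}{3}$ ($S = 2 + \frac{1}{3} \left(-2\right) = 2 - \frac{2}{3} = \frac{4}{3} \approx 1.3333$)
$F = 9$ ($F = 6 + 3 = 9$)
$q = - \frac{14}{3}$ ($q = \frac{4}{3} - 6 = - \frac{14}{3} \approx -4.6667$)
$H{\left(O \right)} = 1 + \frac{2 O}{5} + \frac{2 O^{2}}{5}$ ($H{\left(O \right)} = 1 + \frac{O + \left(\left(O^{2} + O O\right) + O\right)}{5} = 1 + \frac{O + \left(\left(O^{2} + O^{2}\right) + O\right)}{5} = 1 + \frac{O + \left(2 O^{2} + O\right)}{5} = 1 + \frac{O + \left(O + 2 O^{2}\right)}{5} = 1 + \frac{2 O + 2 O^{2}}{5} = 1 + \left(\frac{2 O}{5} + \frac{2 O^{2}}{5}\right) = 1 + \frac{2 O}{5} + \frac{2 O^{2}}{5}$)
$- 28 H{\left(F \right)} + q = - 28 \left(1 + \frac{2}{5} \cdot 9 + \frac{2 \cdot 9^{2}}{5}\right) - \frac{14}{3} = - 28 \left(1 + \frac{18}{5} + \frac{2}{5} \cdot 81\right) - \frac{14}{3} = - 28 \left(1 + \frac{18}{5} + \frac{162}{5}\right) - \frac{14}{3} = \left(-28\right) 37 - \frac{14}{3} = -1036 - \frac{14}{3} = - \frac{3122}{3}$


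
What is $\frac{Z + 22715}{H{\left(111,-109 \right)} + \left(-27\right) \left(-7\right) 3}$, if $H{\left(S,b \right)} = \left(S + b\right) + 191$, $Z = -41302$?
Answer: $- \frac{18587}{760} \approx -24.457$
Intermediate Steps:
$H{\left(S,b \right)} = 191 + S + b$
$\frac{Z + 22715}{H{\left(111,-109 \right)} + \left(-27\right) \left(-7\right) 3} = \frac{-41302 + 22715}{\left(191 + 111 - 109\right) + \left(-27\right) \left(-7\right) 3} = - \frac{18587}{193 + 189 \cdot 3} = - \frac{18587}{193 + 567} = - \frac{18587}{760}$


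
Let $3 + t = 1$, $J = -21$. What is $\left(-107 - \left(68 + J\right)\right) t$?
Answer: $308$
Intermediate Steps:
$t = -2$ ($t = -3 + 1 = -2$)
$\left(-107 - \left(68 + J\right)\right) t = \left(-107 - 47\right) \left(-2\right) = \left(-154\right) \left(-2\right) = 308$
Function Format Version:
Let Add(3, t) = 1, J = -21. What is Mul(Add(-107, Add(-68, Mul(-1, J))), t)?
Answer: 308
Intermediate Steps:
t = -2 (t = Add(-3, 1) = -2)
Mul(Add(-107, Add(-68, Mul(-1, J))), t) = Mul(Add(-107, Add(-68, Mul(-1, -21))), -2) = Mul(Add(-107, Add(-68, 21)), -2) = Mul(Add(-107, -47), -2) = Mul(-154, -2) = 308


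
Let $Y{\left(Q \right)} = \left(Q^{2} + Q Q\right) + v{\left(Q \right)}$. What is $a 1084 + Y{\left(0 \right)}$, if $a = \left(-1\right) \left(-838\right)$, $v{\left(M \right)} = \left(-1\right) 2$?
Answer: $908390$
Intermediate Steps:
$v{\left(M \right)} = -2$
$a = 838$
$Y{\left(Q \right)} = -2 + 2 Q^{2}$ ($Y{\left(Q \right)} = \left(Q^{2} + Q Q\right) - 2 = \left(Q^{2} + Q^{2}\right) - 2 = 2 Q^{2} - 2 = -2 + 2 Q^{2}$)
$a 1084 + Y{\left(0 \right)} = 838 \cdot 1084 - \left(2 - 2 \cdot 0^{2}\right) = 908392 + \left(-2 + 2 \cdot 0\right) = 908392 + \left(-2 + 0\right) = 908392 - 2 = 908390$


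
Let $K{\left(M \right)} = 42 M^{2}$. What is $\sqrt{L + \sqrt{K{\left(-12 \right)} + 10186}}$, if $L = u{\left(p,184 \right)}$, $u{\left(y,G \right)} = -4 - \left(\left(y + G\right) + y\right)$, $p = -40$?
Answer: $\sqrt{-108 + \sqrt{16234}} \approx 4.406$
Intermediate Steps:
$u{\left(y,G \right)} = -4 - G - 2 y$ ($u{\left(y,G \right)} = -4 - \left(\left(G + y\right) + y\right) = -4 - \left(G + 2 y\right) = -4 - G - 2 y$)
$L = -108$ ($L = -4 - 184 - -80 = -4 - 184 + 80 = -108$)
$\sqrt{L + \sqrt{K{\left(-12 \right)} + 10186}} = \sqrt{-108 + \sqrt{42 \left(-12\right)^{2} + 10186}} = \sqrt{-108 + \sqrt{42 \cdot 144 + 10186}} = \sqrt{-108 + \sqrt{6048 + 10186}} = \sqrt{-108 + \sqrt{16234}}$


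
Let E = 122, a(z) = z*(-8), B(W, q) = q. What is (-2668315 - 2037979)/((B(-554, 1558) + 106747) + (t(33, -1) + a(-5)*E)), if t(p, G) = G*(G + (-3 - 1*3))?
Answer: -2353147/56596 ≈ -41.578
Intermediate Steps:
a(z) = -8*z
t(p, G) = G*(-6 + G) (t(p, G) = G*(G + (-3 - 3)) = G*(G - 6) = G*(-6 + G))
(-2668315 - 2037979)/((B(-554, 1558) + 106747) + (t(33, -1) + a(-5)*E)) = (-2668315 - 2037979)/((1558 + 106747) + (-(-6 - 1) - 8*(-5)*122)) = -4706294/(108305 + (-1*(-7) + 40*122)) = -4706294/(108305 + (7 + 4880)) = -4706294/(108305 + 4887) = -4706294/113192 = -4706294*1/113192 = -2353147/56596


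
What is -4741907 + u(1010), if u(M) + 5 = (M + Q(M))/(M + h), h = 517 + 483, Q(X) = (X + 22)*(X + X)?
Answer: -952915747/201 ≈ -4.7409e+6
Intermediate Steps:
Q(X) = 2*X*(22 + X) (Q(X) = (22 + X)*(2*X) = 2*X*(22 + X))
h = 1000
u(M) = -5 + (M + 2*M*(22 + M))/(1000 + M) (u(M) = -5 + (M + 2*M*(22 + M))/(M + 1000) = -5 + (M + 2*M*(22 + M))/(1000 + M))
-4741907 + u(1010) = -4741907 + 2*(-2500 + 1010**2 + 20*1010)/(1000 + 1010) = -4741907 + 2*(-2500 + 1020100 + 20200)/2010 = -4741907 + 2*(1/2010)*1037800 = -4741907 + 207560/201 = -952915747/201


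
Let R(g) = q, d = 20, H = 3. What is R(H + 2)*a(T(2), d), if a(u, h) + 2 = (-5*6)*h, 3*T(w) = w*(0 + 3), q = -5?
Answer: 3010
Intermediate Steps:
R(g) = -5
T(w) = w (T(w) = (w*(0 + 3))/3 = (w*3)/3 = (3*w)/3 = w)
a(u, h) = -2 - 30*h (a(u, h) = -2 + (-5*6)*h = -2 - 30*h)
R(H + 2)*a(T(2), d) = -5*(-2 - 30*20) = -5*(-2 - 600) = -5*(-602) = 3010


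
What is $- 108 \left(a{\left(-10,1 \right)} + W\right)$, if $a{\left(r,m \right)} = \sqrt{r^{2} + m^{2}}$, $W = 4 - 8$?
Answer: $432 - 108 \sqrt{101} \approx -653.39$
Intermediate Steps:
$W = -4$ ($W = 4 - 8 = -4$)
$a{\left(r,m \right)} = \sqrt{m^{2} + r^{2}}$
$- 108 \left(a{\left(-10,1 \right)} + W\right) = - 108 \left(\sqrt{1^{2} + \left(-10\right)^{2}} - 4\right) = - 108 \left(\sqrt{1 + 100} - 4\right) = - 108 \left(\sqrt{101} - 4\right) = - 108 \left(-4 + \sqrt{101}\right) = 432 - 108 \sqrt{101}$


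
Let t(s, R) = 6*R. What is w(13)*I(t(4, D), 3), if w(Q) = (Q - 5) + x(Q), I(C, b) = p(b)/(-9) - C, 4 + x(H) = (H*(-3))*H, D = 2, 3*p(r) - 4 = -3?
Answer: 163475/27 ≈ 6054.6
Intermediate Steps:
p(r) = ⅓ (p(r) = 4/3 + (⅓)*(-3) = 4/3 - 1 = ⅓)
x(H) = -4 - 3*H² (x(H) = -4 + (H*(-3))*H = -4 + (-3*H)*H = -4 - 3*H²)
I(C, b) = -1/27 - C (I(C, b) = (⅓)/(-9) - C = (⅓)*(-⅑) - C = -1/27 - C)
w(Q) = -9 + Q - 3*Q² (w(Q) = (Q - 5) + (-4 - 3*Q²) = (-5 + Q) + (-4 - 3*Q²) = -9 + Q - 3*Q²)
w(13)*I(t(4, D), 3) = (-9 + 13 - 3*13²)*(-1/27 - 6*2) = (-9 + 13 - 3*169)*(-1/27 - 1*12) = (-9 + 13 - 507)*(-1/27 - 12) = -503*(-325/27) = 163475/27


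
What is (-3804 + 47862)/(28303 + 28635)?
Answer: 3147/4067 ≈ 0.77379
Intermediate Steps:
(-3804 + 47862)/(28303 + 28635) = 44058/56938 = 44058*(1/56938) = 3147/4067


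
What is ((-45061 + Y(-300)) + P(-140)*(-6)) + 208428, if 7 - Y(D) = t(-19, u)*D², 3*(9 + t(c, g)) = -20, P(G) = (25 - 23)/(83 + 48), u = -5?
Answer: 206111982/131 ≈ 1.5734e+6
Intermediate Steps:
P(G) = 2/131
t(c, g) = -47/3 (t(c, g) = -9 + (⅓)*(-20) = -9 - 20/3 = -47/3)
Y(D) = 7 + 47*D²/3 (Y(D) = 7 - (-47)*D²/3 = 7 + 47*D²/3)
((-45061 + Y(-300)) + P(-140)*(-6)) + 208428 = ((-45061 + (7 + (47/3)*(-300)²)) + (2/131)*(-6)) + 208428 = ((-45061 + (7 + (47/3)*90000)) - 12/131) + 208428 = ((-45061 + (7 + 1410000)) - 12/131) + 208428 = ((-45061 + 1410007) - 12/131) + 208428 = (1364946 - 12/131) + 208428 = 178807914/131 + 208428 = 206111982/131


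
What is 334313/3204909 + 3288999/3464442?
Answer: 1299905610493/1233691260642 ≈ 1.0537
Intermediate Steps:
334313/3204909 + 3288999/3464442 = 334313*(1/3204909) + 3288999*(1/3464442) = 334313/3204909 + 1096333/1154814 = 1299905610493/1233691260642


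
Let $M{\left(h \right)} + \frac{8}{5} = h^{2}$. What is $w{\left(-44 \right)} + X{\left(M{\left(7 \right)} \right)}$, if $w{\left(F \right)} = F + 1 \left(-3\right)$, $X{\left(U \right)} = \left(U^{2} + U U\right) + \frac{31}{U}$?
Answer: $\frac{26349506}{5925} \approx 4447.2$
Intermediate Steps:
$M{\left(h \right)} = - \frac{8}{5} + h^{2}$
$X{\left(U \right)} = 2 U^{2} + \frac{31}{U}$ ($X{\left(U \right)} = \left(U^{2} + U^{2}\right) + \frac{31}{U} = 2 U^{2} + \frac{31}{U}$)
$w{\left(F \right)} = -3 + F$ ($w{\left(F \right)} = F - 3 = -3 + F$)
$w{\left(-44 \right)} + X{\left(M{\left(7 \right)} \right)} = \left(-3 - 44\right) + \frac{31 + 2 \left(- \frac{8}{5} + 7^{2}\right)^{3}}{- \frac{8}{5} + 7^{2}} = -47 + \frac{31 + 2 \left(- \frac{8}{5} + 49\right)^{3}}{- \frac{8}{5} + 49} = -47 + \frac{31 + 2 \left(\frac{237}{5}\right)^{3}}{\frac{237}{5}} = -47 + \frac{5 \left(31 + 2 \cdot \frac{13312053}{125}\right)}{237} = -47 + \frac{5 \left(31 + \frac{26624106}{125}\right)}{237} = -47 + \frac{5}{237} \cdot \frac{26627981}{125} = -47 + \frac{26627981}{5925} = \frac{26349506}{5925}$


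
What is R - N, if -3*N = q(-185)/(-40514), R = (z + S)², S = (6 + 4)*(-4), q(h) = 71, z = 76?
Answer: 157518361/121542 ≈ 1296.0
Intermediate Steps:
S = -40 (S = 10*(-4) = -40)
R = 1296 (R = (76 - 40)² = 36² = 1296)
N = 71/121542 (N = -71/(3*(-40514)) = -71*(-1)/(3*40514) = -⅓*(-71/40514) = 71/121542 ≈ 0.00058416)
R - N = 1296 - 1*71/121542 = 1296 - 71/121542 = 157518361/121542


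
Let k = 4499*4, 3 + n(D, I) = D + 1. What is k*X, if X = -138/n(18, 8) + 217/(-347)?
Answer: -115529821/694 ≈ -1.6647e+5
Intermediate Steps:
n(D, I) = -2 + D (n(D, I) = -3 + (D + 1) = -3 + (1 + D) = -2 + D)
X = -25679/2776 (X = -138/(-2 + 18) + 217/(-347) = -138/16 + 217*(-1/347) = -138*1/16 - 217/347 = -69/8 - 217/347 = -25679/2776 ≈ -9.2504)
k = 17996
k*X = 17996*(-25679/2776) = -115529821/694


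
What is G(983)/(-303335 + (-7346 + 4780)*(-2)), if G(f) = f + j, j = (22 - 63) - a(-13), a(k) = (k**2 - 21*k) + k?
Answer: -171/99401 ≈ -0.0017203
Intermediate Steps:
a(k) = k**2 - 20*k
j = -470 (j = (22 - 63) - (-13)*(-20 - 13) = -41 - (-13)*(-33) = -41 - 1*429 = -41 - 429 = -470)
G(f) = -470 + f (G(f) = f - 470 = -470 + f)
G(983)/(-303335 + (-7346 + 4780)*(-2)) = (-470 + 983)/(-303335 + (-7346 + 4780)*(-2)) = 513/(-303335 - 2566*(-2)) = 513/(-303335 + 5132) = 513/(-298203) = 513*(-1/298203) = -171/99401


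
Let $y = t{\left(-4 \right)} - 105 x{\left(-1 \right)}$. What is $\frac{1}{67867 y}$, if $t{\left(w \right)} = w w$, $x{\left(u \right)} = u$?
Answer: $\frac{1}{8211907} \approx 1.2177 \cdot 10^{-7}$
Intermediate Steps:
$t{\left(w \right)} = w^{2}$
$y = 121$ ($y = \left(-4\right)^{2} - -105 = 16 + 105 = 121$)
$\frac{1}{67867 y} = \frac{1}{67867 \cdot 121} = \frac{1}{67867} \cdot \frac{1}{121} = \frac{1}{8211907}$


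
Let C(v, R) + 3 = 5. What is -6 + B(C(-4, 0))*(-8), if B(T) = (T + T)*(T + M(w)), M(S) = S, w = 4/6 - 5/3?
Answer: -38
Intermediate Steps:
w = -1 (w = 4*(⅙) - 5*⅓ = ⅔ - 5/3 = -1)
C(v, R) = 2 (C(v, R) = -3 + 5 = 2)
B(T) = 2*T*(-1 + T) (B(T) = (T + T)*(T - 1) = (2*T)*(-1 + T) = 2*T*(-1 + T))
-6 + B(C(-4, 0))*(-8) = -6 + (2*2*(-1 + 2))*(-8) = -6 + (2*2*1)*(-8) = -6 + 4*(-8) = -6 - 32 = -38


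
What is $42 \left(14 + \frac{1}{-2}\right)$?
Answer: $567$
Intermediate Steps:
$42 \left(14 + \frac{1}{-2}\right) = 42 \left(14 - \frac{1}{2}\right) = 42 \cdot \frac{27}{2} = 567$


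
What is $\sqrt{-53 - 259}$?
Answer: $2 i \sqrt{78} \approx 17.664 i$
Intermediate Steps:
$\sqrt{-53 - 259} = \sqrt{-312} = 2 i \sqrt{78}$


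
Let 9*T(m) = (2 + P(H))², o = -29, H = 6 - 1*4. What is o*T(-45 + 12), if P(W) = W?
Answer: -464/9 ≈ -51.556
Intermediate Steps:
H = 2 (H = 6 - 4 = 2)
T(m) = 16/9 (T(m) = (2 + 2)²/9 = (⅑)*4² = (⅑)*16 = 16/9)
o*T(-45 + 12) = -29*16/9 = -464/9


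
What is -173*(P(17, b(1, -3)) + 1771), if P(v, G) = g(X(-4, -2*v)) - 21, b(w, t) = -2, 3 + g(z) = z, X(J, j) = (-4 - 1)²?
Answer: -306556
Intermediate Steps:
X(J, j) = 25 (X(J, j) = (-5)² = 25)
g(z) = -3 + z
P(v, G) = 1 (P(v, G) = (-3 + 25) - 21 = 22 - 21 = 1)
-173*(P(17, b(1, -3)) + 1771) = -173*(1 + 1771) = -173*1772 = -306556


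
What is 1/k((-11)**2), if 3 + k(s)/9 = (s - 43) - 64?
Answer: 1/99 ≈ 0.010101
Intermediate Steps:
k(s) = -990 + 9*s (k(s) = -27 + 9*((s - 43) - 64) = -27 + 9*((-43 + s) - 64) = -27 + 9*(-107 + s) = -27 + (-963 + 9*s) = -990 + 9*s)
1/k((-11)**2) = 1/(-990 + 9*(-11)**2) = 1/(-990 + 9*121) = 1/(-990 + 1089) = 1/99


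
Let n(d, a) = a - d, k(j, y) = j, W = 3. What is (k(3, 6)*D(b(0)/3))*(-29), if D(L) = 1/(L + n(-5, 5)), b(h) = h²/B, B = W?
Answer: -87/10 ≈ -8.7000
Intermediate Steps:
B = 3
b(h) = h²/3
D(L) = 1/(10 + L) (D(L) = 1/(L + (5 - 1*(-5))) = 1/(L + (5 + 5)) = 1/(L + 10) = 1/(10 + L))
(k(3, 6)*D(b(0)/3))*(-29) = (3/(10 + ((⅓)*0²)/3))*(-29) = (3/(10 + ((⅓)*0)*(⅓)))*(-29) = (3/(10 + 0*(⅓)))*(-29) = (3/(10 + 0))*(-29) = (3/10)*(-29) = -87/10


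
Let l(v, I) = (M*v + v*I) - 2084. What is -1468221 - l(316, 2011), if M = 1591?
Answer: -2604369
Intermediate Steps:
l(v, I) = -2084 + 1591*v + I*v (l(v, I) = (1591*v + v*I) - 2084 = (1591*v + I*v) - 2084 = -2084 + 1591*v + I*v)
-1468221 - l(316, 2011) = -1468221 - (-2084 + 1591*316 + 2011*316) = -1468221 - (-2084 + 502756 + 635476) = -1468221 - 1*1136148 = -1468221 - 1136148 = -2604369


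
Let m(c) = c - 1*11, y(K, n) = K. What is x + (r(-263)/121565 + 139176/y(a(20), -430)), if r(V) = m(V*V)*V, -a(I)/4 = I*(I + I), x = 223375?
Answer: 2170488492419/9725200 ≈ 2.2318e+5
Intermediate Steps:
a(I) = -8*I**2 (a(I) = -4*I*(I + I) = -4*I*2*I = -8*I**2)
m(c) = -11 + c (m(c) = c - 11 = -11 + c)
r(V) = V*(-11 + V**2) (r(V) = (-11 + V*V)*V = (-11 + V**2)*V = V*(-11 + V**2))
x + (r(-263)/121565 + 139176/y(a(20), -430)) = 223375 + (-263*(-11 + (-263)**2)/121565 + 139176/((-8*20**2))) = 223375 + (-263*(-11 + 69169)*(1/121565) + 139176/((-8*400))) = 223375 + (-263*69158*(1/121565) + 139176/(-3200)) = 223375 + (-18188554*1/121565 + 139176*(-1/3200)) = 223375 + (-18188554/121565 - 17397/400) = 223375 - 1878057581/9725200 = 2170488492419/9725200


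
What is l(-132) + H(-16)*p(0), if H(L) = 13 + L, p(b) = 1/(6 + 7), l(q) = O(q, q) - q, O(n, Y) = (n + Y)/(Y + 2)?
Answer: 669/5 ≈ 133.80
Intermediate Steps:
O(n, Y) = (Y + n)/(2 + Y)
l(q) = -q + 2*q/(2 + q) (l(q) = (q + q)/(2 + q) - q = (2*q)/(2 + q) - q = 2*q/(2 + q) - q = -q + 2*q/(2 + q))
p(b) = 1/13
l(-132) + H(-16)*p(0) = -1*(-132)²/(2 - 132) + (13 - 16)*(1/13) = -1*17424/(-130) - 3*1/13 = -1*17424*(-1/130) - 3/13 = 8712/65 - 3/13 = 669/5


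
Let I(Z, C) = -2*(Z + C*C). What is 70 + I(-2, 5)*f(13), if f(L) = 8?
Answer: -298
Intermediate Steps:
I(Z, C) = -2*Z - 2*C**2 (I(Z, C) = -2*(Z + C**2) = -2*Z - 2*C**2)
70 + I(-2, 5)*f(13) = 70 + (-2*(-2) - 2*5**2)*8 = 70 + (4 - 2*25)*8 = 70 + (4 - 50)*8 = 70 - 46*8 = 70 - 368 = -298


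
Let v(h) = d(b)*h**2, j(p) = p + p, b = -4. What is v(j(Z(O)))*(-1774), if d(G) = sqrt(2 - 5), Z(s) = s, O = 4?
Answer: -113536*I*sqrt(3) ≈ -1.9665e+5*I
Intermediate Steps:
j(p) = 2*p
d(G) = I*sqrt(3) (d(G) = sqrt(-3) = I*sqrt(3))
v(h) = I*sqrt(3)*h**2 (v(h) = (I*sqrt(3))*h**2 = I*sqrt(3)*h**2)
v(j(Z(O)))*(-1774) = (I*sqrt(3)*(2*4)**2)*(-1774) = (I*sqrt(3)*8**2)*(-1774) = (I*sqrt(3)*64)*(-1774) = (64*I*sqrt(3))*(-1774) = -113536*I*sqrt(3)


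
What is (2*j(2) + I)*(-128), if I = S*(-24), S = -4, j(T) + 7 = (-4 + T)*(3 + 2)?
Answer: -7936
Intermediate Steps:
j(T) = -27 + 5*T (j(T) = -7 + (-4 + T)*(3 + 2) = -7 + (-4 + T)*5 = -7 + (-20 + 5*T) = -27 + 5*T)
I = 96 (I = -4*(-24) = 96)
(2*j(2) + I)*(-128) = (2*(-27 + 5*2) + 96)*(-128) = (2*(-27 + 10) + 96)*(-128) = (2*(-17) + 96)*(-128) = (-34 + 96)*(-128) = 62*(-128) = -7936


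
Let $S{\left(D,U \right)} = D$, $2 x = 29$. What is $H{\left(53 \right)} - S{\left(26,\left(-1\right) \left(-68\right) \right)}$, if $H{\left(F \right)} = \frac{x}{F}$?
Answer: $- \frac{2727}{106} \approx -25.726$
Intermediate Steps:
$x = \frac{29}{2}$ ($x = \frac{1}{2} \cdot 29 = \frac{29}{2} \approx 14.5$)
$H{\left(F \right)} = \frac{29}{2 F}$
$H{\left(53 \right)} - S{\left(26,\left(-1\right) \left(-68\right) \right)} = \frac{29}{2 \cdot 53} - 26 = \frac{29}{2} \cdot \frac{1}{53} - 26 = \frac{29}{106} - 26 = - \frac{2727}{106}$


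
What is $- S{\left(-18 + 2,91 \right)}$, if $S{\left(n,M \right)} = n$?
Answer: $16$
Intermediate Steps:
$- S{\left(-18 + 2,91 \right)} = - (-18 + 2) = \left(-1\right) \left(-16\right) = 16$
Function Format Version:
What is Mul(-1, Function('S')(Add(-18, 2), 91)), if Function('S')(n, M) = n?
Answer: 16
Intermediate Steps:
Mul(-1, Function('S')(Add(-18, 2), 91)) = Mul(-1, Add(-18, 2)) = Mul(-1, -16) = 16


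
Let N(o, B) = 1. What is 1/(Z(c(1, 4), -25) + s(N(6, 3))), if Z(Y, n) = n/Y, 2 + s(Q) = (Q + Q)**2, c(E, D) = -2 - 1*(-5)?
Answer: -3/19 ≈ -0.15789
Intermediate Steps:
c(E, D) = 3 (c(E, D) = -2 + 5 = 3)
s(Q) = -2 + 4*Q**2 (s(Q) = -2 + (Q + Q)**2 = -2 + (2*Q)**2 = -2 + 4*Q**2)
1/(Z(c(1, 4), -25) + s(N(6, 3))) = 1/(-25/3 + (-2 + 4*1**2)) = 1/(-25*1/3 + (-2 + 4*1)) = 1/(-25/3 + (-2 + 4)) = 1/(-25/3 + 2) = 1/(-19/3) = -3/19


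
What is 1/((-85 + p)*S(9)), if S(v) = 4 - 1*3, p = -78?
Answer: -1/163 ≈ -0.0061350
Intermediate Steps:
S(v) = 1 (S(v) = 4 - 3 = 1)
1/((-85 + p)*S(9)) = 1/((-85 - 78)*1) = 1/(-163*1) = 1/(-163) = -1/163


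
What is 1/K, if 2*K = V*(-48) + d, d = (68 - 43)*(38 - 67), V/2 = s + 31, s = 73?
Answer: -2/10709 ≈ -0.00018676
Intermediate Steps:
V = 208 (V = 2*(73 + 31) = 2*104 = 208)
d = -725 (d = 25*(-29) = -725)
K = -10709/2 (K = (208*(-48) - 725)/2 = (-9984 - 725)/2 = (½)*(-10709) = -10709/2 ≈ -5354.5)
1/K = 1/(-10709/2) = -2/10709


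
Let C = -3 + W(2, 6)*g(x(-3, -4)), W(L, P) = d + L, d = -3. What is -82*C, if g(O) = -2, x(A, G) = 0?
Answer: 82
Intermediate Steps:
W(L, P) = -3 + L
C = -1 (C = -3 + (-3 + 2)*(-2) = -3 - 1*(-2) = -3 + 2 = -1)
-82*C = -82*(-1) = 82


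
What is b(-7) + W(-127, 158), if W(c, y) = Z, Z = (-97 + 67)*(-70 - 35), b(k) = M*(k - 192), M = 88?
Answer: -14362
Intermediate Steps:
b(k) = -16896 + 88*k (b(k) = 88*(k - 192) = 88*(-192 + k) = -16896 + 88*k)
Z = 3150 (Z = -30*(-105) = 3150)
W(c, y) = 3150
b(-7) + W(-127, 158) = (-16896 + 88*(-7)) + 3150 = (-16896 - 616) + 3150 = -17512 + 3150 = -14362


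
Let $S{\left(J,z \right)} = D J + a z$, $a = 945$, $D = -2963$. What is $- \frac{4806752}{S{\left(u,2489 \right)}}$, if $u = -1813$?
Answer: $- \frac{600844}{965503} \approx -0.62231$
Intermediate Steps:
$S{\left(J,z \right)} = - 2963 J + 945 z$
$- \frac{4806752}{S{\left(u,2489 \right)}} = - \frac{4806752}{\left(-2963\right) \left(-1813\right) + 945 \cdot 2489} = - \frac{4806752}{5371919 + 2352105} = - \frac{4806752}{7724024} = \left(-4806752\right) \frac{1}{7724024} = - \frac{600844}{965503}$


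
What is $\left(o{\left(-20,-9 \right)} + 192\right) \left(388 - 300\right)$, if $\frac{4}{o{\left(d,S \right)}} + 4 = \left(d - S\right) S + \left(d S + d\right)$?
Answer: $\frac{4308832}{255} \approx 16897.0$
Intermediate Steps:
$o{\left(d,S \right)} = \frac{4}{-4 + d + S d + S \left(d - S\right)}$ ($o{\left(d,S \right)} = \frac{4}{-4 + \left(\left(d - S\right) S + \left(d S + d\right)\right)} = \frac{4}{-4 + \left(S \left(d - S\right) + \left(S d + d\right)\right)} = \frac{4}{-4 + \left(S \left(d - S\right) + \left(d + S d\right)\right)} = \frac{4}{-4 + \left(d + S d + S \left(d - S\right)\right)} = \frac{4}{-4 + d + S d + S \left(d - S\right)}$)
$\left(o{\left(-20,-9 \right)} + 192\right) \left(388 - 300\right) = \left(\frac{4}{-4 - 20 - \left(-9\right)^{2} + 2 \left(-9\right) \left(-20\right)} + 192\right) \left(388 - 300\right) = \left(\frac{4}{-4 - 20 - 81 + 360} + 192\right) 88 = \left(\frac{4}{255} + 192\right) 88 = \frac{48964}{255} \cdot 88 = \frac{4308832}{255}$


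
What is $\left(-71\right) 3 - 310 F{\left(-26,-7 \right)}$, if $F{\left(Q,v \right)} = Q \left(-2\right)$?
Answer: $-16333$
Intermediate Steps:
$F{\left(Q,v \right)} = - 2 Q$
$\left(-71\right) 3 - 310 F{\left(-26,-7 \right)} = \left(-71\right) 3 - 310 \left(\left(-2\right) \left(-26\right)\right) = -213 - 16120 = -16333$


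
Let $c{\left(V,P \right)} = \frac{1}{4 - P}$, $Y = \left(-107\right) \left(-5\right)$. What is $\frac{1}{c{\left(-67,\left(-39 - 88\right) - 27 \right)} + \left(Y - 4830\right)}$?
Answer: $- \frac{158}{678609} \approx -0.00023283$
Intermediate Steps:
$Y = 535$
$\frac{1}{c{\left(-67,\left(-39 - 88\right) - 27 \right)} + \left(Y - 4830\right)} = \frac{1}{- \frac{1}{-4 - 154} + \left(535 - 4830\right)} = \frac{1}{- \frac{1}{-4 - 154} - 4295} = \frac{1}{- \frac{1}{-158} - 4295} = \frac{1}{\left(-1\right) \left(- \frac{1}{158}\right) - 4295} = \frac{1}{\frac{1}{158} - 4295} = \frac{1}{- \frac{678609}{158}} = - \frac{158}{678609}$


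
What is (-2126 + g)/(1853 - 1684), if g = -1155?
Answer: -3281/169 ≈ -19.414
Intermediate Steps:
(-2126 + g)/(1853 - 1684) = (-2126 - 1155)/(1853 - 1684) = -3281/169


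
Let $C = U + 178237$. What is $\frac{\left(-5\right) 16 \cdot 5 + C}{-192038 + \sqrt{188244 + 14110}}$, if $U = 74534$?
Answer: $- \frac{24232411049}{18439195545} - \frac{252371 \sqrt{202354}}{36878391090} \approx -1.3173$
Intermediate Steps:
$C = 252771$ ($C = 74534 + 178237 = 252771$)
$\frac{\left(-5\right) 16 \cdot 5 + C}{-192038 + \sqrt{188244 + 14110}} = \frac{\left(-5\right) 16 \cdot 5 + 252771}{-192038 + \sqrt{188244 + 14110}} = \frac{\left(-80\right) 5 + 252771}{-192038 + \sqrt{202354}} = \frac{-400 + 252771}{-192038 + \sqrt{202354}} = \frac{252371}{-192038 + \sqrt{202354}}$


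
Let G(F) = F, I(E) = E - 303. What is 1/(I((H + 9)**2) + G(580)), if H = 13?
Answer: 1/761 ≈ 0.0013141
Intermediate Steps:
I(E) = -303 + E
1/(I((H + 9)**2) + G(580)) = 1/((-303 + (13 + 9)**2) + 580) = 1/((-303 + 22**2) + 580) = 1/((-303 + 484) + 580) = 1/(181 + 580) = 1/761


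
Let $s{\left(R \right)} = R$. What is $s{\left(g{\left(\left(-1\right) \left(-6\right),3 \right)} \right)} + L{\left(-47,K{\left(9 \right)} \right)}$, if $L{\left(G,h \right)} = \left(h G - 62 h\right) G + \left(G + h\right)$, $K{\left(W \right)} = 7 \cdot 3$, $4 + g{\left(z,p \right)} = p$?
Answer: $107556$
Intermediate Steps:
$g{\left(z,p \right)} = -4 + p$
$K{\left(W \right)} = 21$
$L{\left(G,h \right)} = G + h + G \left(- 62 h + G h\right)$ ($L{\left(G,h \right)} = \left(G h - 62 h\right) G + \left(G + h\right) = \left(- 62 h + G h\right) G + \left(G + h\right) = G \left(- 62 h + G h\right) + \left(G + h\right) = G + h + G \left(- 62 h + G h\right)$)
$s{\left(g{\left(\left(-1\right) \left(-6\right),3 \right)} \right)} + L{\left(-47,K{\left(9 \right)} \right)} = \left(-4 + 3\right) + \left(-47 + 21 + 21 \left(-47\right)^{2} - \left(-2914\right) 21\right) = -1 + \left(-47 + 21 + 21 \cdot 2209 + 61194\right) = -1 + \left(-47 + 21 + 46389 + 61194\right) = -1 + 107557 = 107556$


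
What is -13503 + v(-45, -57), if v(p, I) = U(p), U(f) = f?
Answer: -13548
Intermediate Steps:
v(p, I) = p
-13503 + v(-45, -57) = -13503 - 45 = -13548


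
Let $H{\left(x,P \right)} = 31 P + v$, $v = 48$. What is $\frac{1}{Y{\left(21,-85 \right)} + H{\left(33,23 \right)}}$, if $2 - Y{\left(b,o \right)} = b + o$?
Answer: $\frac{1}{827} \approx 0.0012092$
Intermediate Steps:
$H{\left(x,P \right)} = 48 + 31 P$ ($H{\left(x,P \right)} = 31 P + 48 = 48 + 31 P$)
$Y{\left(b,o \right)} = 2 - b - o$ ($Y{\left(b,o \right)} = 2 - \left(b + o\right) = 2 - b - o$)
$\frac{1}{Y{\left(21,-85 \right)} + H{\left(33,23 \right)}} = \frac{1}{\left(2 - 21 - -85\right) + \left(48 + 31 \cdot 23\right)} = \frac{1}{\left(2 - 21 + 85\right) + \left(48 + 713\right)} = \frac{1}{66 + 761} = \frac{1}{827}$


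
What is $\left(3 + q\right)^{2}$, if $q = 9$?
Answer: $144$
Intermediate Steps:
$\left(3 + q\right)^{2} = \left(3 + 9\right)^{2} = 12^{2} = 144$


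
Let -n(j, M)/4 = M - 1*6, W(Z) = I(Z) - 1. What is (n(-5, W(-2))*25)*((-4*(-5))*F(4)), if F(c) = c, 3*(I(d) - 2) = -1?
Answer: 128000/3 ≈ 42667.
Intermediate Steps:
I(d) = 5/3 (I(d) = 2 + (1/3)*(-1) = 2 - 1/3 = 5/3)
W(Z) = 2/3 (W(Z) = 5/3 - 1 = 2/3)
n(j, M) = 24 - 4*M (n(j, M) = -4*(M - 1*6) = -4*(M - 6) = -4*(-6 + M) = 24 - 4*M)
(n(-5, W(-2))*25)*((-4*(-5))*F(4)) = ((24 - 4*2/3)*25)*(-4*(-5)*4) = ((24 - 8/3)*25)*(20*4) = ((64/3)*25)*80 = (1600/3)*80 = 128000/3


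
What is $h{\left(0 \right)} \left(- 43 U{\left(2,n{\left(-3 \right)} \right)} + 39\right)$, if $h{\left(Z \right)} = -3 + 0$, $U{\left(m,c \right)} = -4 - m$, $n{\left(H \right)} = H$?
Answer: $-891$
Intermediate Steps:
$h{\left(Z \right)} = -3$
$h{\left(0 \right)} \left(- 43 U{\left(2,n{\left(-3 \right)} \right)} + 39\right) = - 3 \left(- 43 \left(-4 - 2\right) + 39\right) = - 3 \left(\left(-43\right) \left(-6\right) + 39\right) = - 3 \left(258 + 39\right) = \left(-3\right) 297 = -891$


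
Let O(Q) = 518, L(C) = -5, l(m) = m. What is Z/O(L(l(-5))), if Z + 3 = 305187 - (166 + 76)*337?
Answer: 111815/259 ≈ 431.72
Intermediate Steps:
Z = 223630 (Z = -3 + (305187 - (166 + 76)*337) = -3 + (305187 - 242*337) = -3 + (305187 - 1*81554) = -3 + (305187 - 81554) = -3 + 223633 = 223630)
Z/O(L(l(-5))) = 223630/518 = 223630*(1/518) = 111815/259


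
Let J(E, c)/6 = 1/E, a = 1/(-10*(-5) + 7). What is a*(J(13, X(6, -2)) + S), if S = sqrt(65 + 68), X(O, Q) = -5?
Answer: 2/247 + sqrt(133)/57 ≈ 0.21042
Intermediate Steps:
a = 1/57 (a = 1/(50 + 7) = 1/57 ≈ 0.017544)
J(E, c) = 6/E
S = sqrt(133) ≈ 11.533
a*(J(13, X(6, -2)) + S) = (6/13 + sqrt(133))/57 = 2/247 + sqrt(133)/57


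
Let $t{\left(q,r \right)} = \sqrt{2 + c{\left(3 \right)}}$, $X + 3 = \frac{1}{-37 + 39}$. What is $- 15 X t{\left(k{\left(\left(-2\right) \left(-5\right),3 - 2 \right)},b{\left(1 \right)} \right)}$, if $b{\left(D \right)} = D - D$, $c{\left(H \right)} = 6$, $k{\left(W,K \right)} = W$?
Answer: $75 \sqrt{2} \approx 106.07$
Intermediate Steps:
$X = - \frac{5}{2}$ ($X = -3 + \frac{1}{-37 + 39} = -3 + \frac{1}{2} = - \frac{5}{2} \approx -2.5$)
$b{\left(D \right)} = 0$
$t{\left(q,r \right)} = 2 \sqrt{2}$ ($t{\left(q,r \right)} = \sqrt{2 + 6} = \sqrt{8} = 2 \sqrt{2}$)
$- 15 X t{\left(k{\left(\left(-2\right) \left(-5\right),3 - 2 \right)},b{\left(1 \right)} \right)} = \left(-15\right) \left(- \frac{5}{2}\right) 2 \sqrt{2} = \frac{75 \cdot 2 \sqrt{2}}{2} = 75 \sqrt{2}$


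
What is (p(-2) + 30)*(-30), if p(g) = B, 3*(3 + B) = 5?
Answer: -860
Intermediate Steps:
B = -4/3 (B = -3 + (1/3)*5 = -3 + 5/3 = -4/3 ≈ -1.3333)
p(g) = -4/3
(p(-2) + 30)*(-30) = (-4/3 + 30)*(-30) = (86/3)*(-30) = -860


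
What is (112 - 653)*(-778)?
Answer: 420898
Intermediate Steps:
(112 - 653)*(-778) = -541*(-778) = 420898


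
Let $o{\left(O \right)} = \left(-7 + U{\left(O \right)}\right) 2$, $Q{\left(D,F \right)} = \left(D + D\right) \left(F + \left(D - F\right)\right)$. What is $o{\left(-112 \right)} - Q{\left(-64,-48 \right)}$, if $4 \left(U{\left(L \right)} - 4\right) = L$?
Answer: $-8254$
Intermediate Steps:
$U{\left(L \right)} = 4 + \frac{L}{4}$
$Q{\left(D,F \right)} = 2 D^{2}$ ($Q{\left(D,F \right)} = 2 D D = 2 D^{2}$)
$o{\left(O \right)} = -6 + \frac{O}{2}$ ($o{\left(O \right)} = \left(-7 + \left(4 + \frac{O}{4}\right)\right) 2 = \left(-3 + \frac{O}{4}\right) 2 = -6 + \frac{O}{2}$)
$o{\left(-112 \right)} - Q{\left(-64,-48 \right)} = \left(-6 + \frac{1}{2} \left(-112\right)\right) - 2 \left(-64\right)^{2} = \left(-6 - 56\right) - 2 \cdot 4096 = -62 - 8192 = -8254$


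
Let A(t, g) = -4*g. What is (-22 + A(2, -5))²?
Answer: 4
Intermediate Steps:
(-22 + A(2, -5))² = (-22 - 4*(-5))² = (-22 + 20)² = (-2)² = 4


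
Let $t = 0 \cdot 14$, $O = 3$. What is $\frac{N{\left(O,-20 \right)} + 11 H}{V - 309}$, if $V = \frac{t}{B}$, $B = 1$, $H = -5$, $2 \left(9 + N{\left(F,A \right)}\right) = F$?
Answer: $\frac{125}{618} \approx 0.20227$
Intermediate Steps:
$N{\left(F,A \right)} = -9 + \frac{F}{2}$
$t = 0$
$V = 0$ ($V = \frac{0}{1} = 0 \cdot 1 = 0$)
$\frac{N{\left(O,-20 \right)} + 11 H}{V - 309} = \frac{\left(-9 + \frac{1}{2} \cdot 3\right) + 11 \left(-5\right)}{0 - 309} = \frac{\left(-9 + \frac{3}{2}\right) - 55}{-309} = \left(- \frac{15}{2} - 55\right) \left(- \frac{1}{309}\right) = \left(- \frac{125}{2}\right) \left(- \frac{1}{309}\right) = \frac{125}{618}$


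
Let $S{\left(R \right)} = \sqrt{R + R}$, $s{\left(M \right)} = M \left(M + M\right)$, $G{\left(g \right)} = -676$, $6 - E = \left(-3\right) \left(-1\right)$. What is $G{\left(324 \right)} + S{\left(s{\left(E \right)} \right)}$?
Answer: $-670$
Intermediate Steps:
$E = 3$ ($E = 6 - \left(-3\right) \left(-1\right) = 6 - 3 = 3$)
$s{\left(M \right)} = 2 M^{2}$ ($s{\left(M \right)} = M 2 M = 2 M^{2}$)
$S{\left(R \right)} = \sqrt{2} \sqrt{R}$ ($S{\left(R \right)} = \sqrt{2 R} = \sqrt{2} \sqrt{R}$)
$G{\left(324 \right)} + S{\left(s{\left(E \right)} \right)} = -676 + \sqrt{2} \sqrt{2 \cdot 3^{2}} = -676 + \sqrt{2} \sqrt{2 \cdot 9} = -676 + \sqrt{2} \sqrt{18} = -676 + \sqrt{2} \cdot 3 \sqrt{2} = -676 + 6 = -670$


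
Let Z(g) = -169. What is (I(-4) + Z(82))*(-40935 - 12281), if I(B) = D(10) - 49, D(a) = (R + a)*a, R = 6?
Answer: 3086528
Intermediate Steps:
D(a) = a*(6 + a) (D(a) = (6 + a)*a = a*(6 + a))
I(B) = 111 (I(B) = 10*(6 + 10) - 49 = 10*16 - 49 = 160 - 49 = 111)
(I(-4) + Z(82))*(-40935 - 12281) = (111 - 169)*(-40935 - 12281) = -58*(-53216) = 3086528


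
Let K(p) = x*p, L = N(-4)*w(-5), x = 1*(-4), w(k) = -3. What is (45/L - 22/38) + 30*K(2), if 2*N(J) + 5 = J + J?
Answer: -58853/247 ≈ -238.27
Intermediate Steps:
N(J) = -5/2 + J (N(J) = -5/2 + (J + J)/2 = -5/2 + (2*J)/2 = -5/2 + J)
x = -4
L = 39/2 (L = (-5/2 - 4)*(-3) = -13/2*(-3) = 39/2 ≈ 19.500)
K(p) = -4*p
(45/L - 22/38) + 30*K(2) = (45/(39/2) - 22/38) + 30*(-4*2) = (45*(2/39) - 22*1/38) + 30*(-8) = (30/13 - 11/19) - 240 = 427/247 - 240 = -58853/247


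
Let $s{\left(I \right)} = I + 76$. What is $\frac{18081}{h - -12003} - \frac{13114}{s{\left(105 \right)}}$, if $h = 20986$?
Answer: $- \frac{429345085}{5971009} \approx -71.905$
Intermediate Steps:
$s{\left(I \right)} = 76 + I$
$\frac{18081}{h - -12003} - \frac{13114}{s{\left(105 \right)}} = \frac{18081}{20986 - -12003} - \frac{13114}{76 + 105} = \frac{18081}{20986 + 12003} - \frac{13114}{181} = \frac{18081}{32989} - \frac{13114}{181} = - \frac{429345085}{5971009}$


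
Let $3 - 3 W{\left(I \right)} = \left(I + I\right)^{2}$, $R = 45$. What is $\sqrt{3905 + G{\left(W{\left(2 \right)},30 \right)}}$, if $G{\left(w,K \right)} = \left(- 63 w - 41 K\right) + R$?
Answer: $\sqrt{2993} \approx 54.708$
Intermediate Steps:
$W{\left(I \right)} = 1 - \frac{4 I^{2}}{3}$ ($W{\left(I \right)} = 1 - \frac{\left(I + I\right)^{2}}{3} = 1 - \frac{\left(2 I\right)^{2}}{3} = 1 - \frac{4 I^{2}}{3}$)
$G{\left(w,K \right)} = 45 - 63 w - 41 K$ ($G{\left(w,K \right)} = \left(- 63 w - 41 K\right) + 45 = 45 - 63 w - 41 K$)
$\sqrt{3905 + G{\left(W{\left(2 \right)},30 \right)}} = \sqrt{3905 - \left(1185 + 63 \left(1 - \frac{4 \cdot 2^{2}}{3}\right)\right)} = \sqrt{3905 - \left(1185 + 63 \left(1 - \frac{16}{3}\right)\right)} = \sqrt{3905 - 912} = \sqrt{2993}$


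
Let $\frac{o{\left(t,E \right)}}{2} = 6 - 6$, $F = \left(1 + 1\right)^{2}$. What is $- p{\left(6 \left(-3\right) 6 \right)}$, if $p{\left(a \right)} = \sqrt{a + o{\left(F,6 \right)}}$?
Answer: $- 6 i \sqrt{3} \approx - 10.392 i$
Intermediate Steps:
$F = 4$ ($F = 2^{2} = 4$)
$o{\left(t,E \right)} = 0$ ($o{\left(t,E \right)} = 2 \left(6 - 6\right) = 2 \cdot 0 = 0$)
$p{\left(a \right)} = \sqrt{a}$ ($p{\left(a \right)} = \sqrt{a + 0} = \sqrt{a}$)
$- p{\left(6 \left(-3\right) 6 \right)} = - \sqrt{6 \left(-3\right) 6} = - \sqrt{\left(-18\right) 6} = - \sqrt{-108} = - 6 i \sqrt{3}$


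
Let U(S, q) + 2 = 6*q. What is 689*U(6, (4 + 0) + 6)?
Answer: 39962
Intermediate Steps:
U(S, q) = -2 + 6*q
689*U(6, (4 + 0) + 6) = 689*(-2 + 6*((4 + 0) + 6)) = 689*(-2 + 6*(4 + 6)) = 689*(-2 + 6*10) = 689*(-2 + 60) = 689*58 = 39962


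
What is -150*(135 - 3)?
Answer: -19800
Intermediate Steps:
-150*(135 - 3) = -150*132 = -19800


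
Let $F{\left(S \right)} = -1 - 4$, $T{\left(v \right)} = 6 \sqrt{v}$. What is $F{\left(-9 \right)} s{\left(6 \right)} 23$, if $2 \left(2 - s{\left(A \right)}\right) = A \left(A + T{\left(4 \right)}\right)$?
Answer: $5980$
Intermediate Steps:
$F{\left(S \right)} = -5$ ($F{\left(S \right)} = -1 - 4 = -5$)
$s{\left(A \right)} = 2 - \frac{A \left(12 + A\right)}{2}$ ($s{\left(A \right)} = 2 - \frac{A \left(A + 6 \sqrt{4}\right)}{2} = 2 - \frac{A \left(A + 6 \cdot 2\right)}{2} = 2 - \frac{A \left(A + 12\right)}{2} = 2 - \frac{A \left(12 + A\right)}{2}$)
$F{\left(-9 \right)} s{\left(6 \right)} 23 = - 5 \left(2 - 36 - \frac{6^{2}}{2}\right) 23 = - 5 \left(2 - 36 - 18\right) 23 = \left(-5\right) \left(-52\right) 23 = 260 \cdot 23 = 5980$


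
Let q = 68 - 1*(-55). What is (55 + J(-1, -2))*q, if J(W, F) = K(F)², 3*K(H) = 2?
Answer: 20459/3 ≈ 6819.7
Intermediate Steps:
K(H) = ⅔ (K(H) = (⅓)*2 = ⅔)
q = 123 (q = 68 + 55 = 123)
J(W, F) = 4/9 (J(W, F) = (⅔)² = 4/9)
(55 + J(-1, -2))*q = (55 + 4/9)*123 = (499/9)*123 = 20459/3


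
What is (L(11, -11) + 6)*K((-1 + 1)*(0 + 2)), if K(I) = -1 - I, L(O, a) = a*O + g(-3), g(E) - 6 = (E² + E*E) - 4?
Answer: 95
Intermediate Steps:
g(E) = 2 + 2*E² (g(E) = 6 + ((E² + E*E) - 4) = 6 + ((E² + E²) - 4) = 6 + (2*E² - 4) = 6 + (-4 + 2*E²) = 2 + 2*E²)
L(O, a) = 20 + O*a (L(O, a) = a*O + (2 + 2*(-3)²) = O*a + (2 + 2*9) = O*a + (2 + 18) = O*a + 20 = 20 + O*a)
(L(11, -11) + 6)*K((-1 + 1)*(0 + 2)) = ((20 + 11*(-11)) + 6)*(-1 - (-1 + 1)*(0 + 2)) = ((20 - 121) + 6)*(-1 - 0*2) = (-101 + 6)*(-1 - 1*0) = -95*(-1 + 0) = -95*(-1) = 95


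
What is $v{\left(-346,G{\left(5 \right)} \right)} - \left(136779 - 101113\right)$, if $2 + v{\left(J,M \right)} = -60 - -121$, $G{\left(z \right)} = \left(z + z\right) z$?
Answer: $-35607$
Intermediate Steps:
$G{\left(z \right)} = 2 z^{2}$ ($G{\left(z \right)} = 2 z z = 2 z^{2}$)
$v{\left(J,M \right)} = 59$ ($v{\left(J,M \right)} = -2 - -61 = -2 + \left(-60 + 121\right) = -2 + 61 = 59$)
$v{\left(-346,G{\left(5 \right)} \right)} - \left(136779 - 101113\right) = 59 - \left(136779 - 101113\right) = 59 - 35666 = -35607$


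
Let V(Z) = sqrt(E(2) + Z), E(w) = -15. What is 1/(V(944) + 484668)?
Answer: 484668/234903069295 - sqrt(929)/234903069295 ≈ 2.0631e-6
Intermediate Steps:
V(Z) = sqrt(-15 + Z)
1/(V(944) + 484668) = 1/(sqrt(-15 + 944) + 484668) = 1/(sqrt(929) + 484668) = 1/(484668 + sqrt(929))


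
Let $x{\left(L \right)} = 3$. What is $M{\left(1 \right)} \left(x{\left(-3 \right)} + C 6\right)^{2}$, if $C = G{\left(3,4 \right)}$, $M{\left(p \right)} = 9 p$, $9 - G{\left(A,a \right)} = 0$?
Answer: $29241$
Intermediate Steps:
$G{\left(A,a \right)} = 9$ ($G{\left(A,a \right)} = 9 - 0 = 9 + 0 = 9$)
$C = 9$
$M{\left(1 \right)} \left(x{\left(-3 \right)} + C 6\right)^{2} = 9 \cdot 1 \left(3 + 9 \cdot 6\right)^{2} = 9 \left(3 + 54\right)^{2} = 9 \cdot 57^{2} = 9 \cdot 3249 = 29241$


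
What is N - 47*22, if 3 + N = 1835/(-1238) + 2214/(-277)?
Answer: -358863489/342926 ≈ -1046.5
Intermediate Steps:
N = -4278005/342926 (N = -3 + (1835/(-1238) + 2214/(-277)) = -3 + (1835*(-1/1238) + 2214*(-1/277)) = -3 + (-1835/1238 - 2214/277) = -3 - 3249227/342926 = -4278005/342926 ≈ -12.475)
N - 47*22 = -4278005/342926 - 47*22 = -4278005/342926 - 1*1034 = -4278005/342926 - 1034 = -358863489/342926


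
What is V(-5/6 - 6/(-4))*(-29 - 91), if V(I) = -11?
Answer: 1320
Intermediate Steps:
V(-5/6 - 6/(-4))*(-29 - 91) = -11*(-29 - 91) = -11*(-120) = 1320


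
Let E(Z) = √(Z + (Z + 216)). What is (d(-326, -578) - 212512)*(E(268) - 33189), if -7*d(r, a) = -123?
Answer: 49367343129/7 - 5949844*√47/7 ≈ 7.0467e+9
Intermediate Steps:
d(r, a) = 123/7 (d(r, a) = -⅐*(-123) = 123/7)
E(Z) = √(216 + 2*Z) (E(Z) = √(Z + (216 + Z)) = √(216 + 2*Z))
(d(-326, -578) - 212512)*(E(268) - 33189) = (123/7 - 212512)*(√(216 + 2*268) - 33189) = -1487461*(√(216 + 536) - 33189)/7 = -1487461*(√752 - 33189)/7 = -1487461*(4*√47 - 33189)/7 = -1487461*(-33189 + 4*√47)/7 = 49367343129/7 - 5949844*√47/7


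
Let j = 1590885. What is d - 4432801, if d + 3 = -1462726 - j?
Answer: -7486415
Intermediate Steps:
d = -3053614 (d = -3 + (-1462726 - 1*1590885) = -3 + (-1462726 - 1590885) = -3 - 3053611 = -3053614)
d - 4432801 = -3053614 - 4432801 = -7486415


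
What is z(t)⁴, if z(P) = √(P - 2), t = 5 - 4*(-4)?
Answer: 361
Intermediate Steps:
t = 21 (t = 5 + 16 = 21)
z(P) = √(-2 + P)
z(t)⁴ = (√(-2 + 21))⁴ = (√19)⁴ = 361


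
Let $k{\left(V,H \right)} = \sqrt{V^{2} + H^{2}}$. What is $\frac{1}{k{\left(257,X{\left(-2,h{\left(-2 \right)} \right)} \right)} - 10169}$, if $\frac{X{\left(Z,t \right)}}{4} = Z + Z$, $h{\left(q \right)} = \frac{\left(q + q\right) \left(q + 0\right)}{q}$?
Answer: $- \frac{10169}{103342256} - \frac{\sqrt{66305}}{103342256} \approx -0.00010089$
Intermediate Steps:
$h{\left(q \right)} = 2 q$ ($h{\left(q \right)} = \frac{2 q q}{q} = \frac{2 q^{2}}{q} = 2 q$)
$X{\left(Z,t \right)} = 8 Z$ ($X{\left(Z,t \right)} = 4 \left(Z + Z\right) = 4 \cdot 2 Z = 8 Z$)
$k{\left(V,H \right)} = \sqrt{H^{2} + V^{2}}$
$\frac{1}{k{\left(257,X{\left(-2,h{\left(-2 \right)} \right)} \right)} - 10169} = \frac{1}{\sqrt{\left(8 \left(-2\right)\right)^{2} + 257^{2}} - 10169} = \frac{1}{\sqrt{\left(-16\right)^{2} + 66049} - 10169} = \frac{1}{\sqrt{256 + 66049} - 10169} = \frac{1}{\sqrt{66305} - 10169} = \frac{1}{-10169 + \sqrt{66305}}$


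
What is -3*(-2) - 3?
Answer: 3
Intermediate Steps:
-3*(-2) - 3 = 6 - 3 = 3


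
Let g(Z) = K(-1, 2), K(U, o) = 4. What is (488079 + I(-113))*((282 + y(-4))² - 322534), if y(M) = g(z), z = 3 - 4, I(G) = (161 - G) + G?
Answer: -117537921120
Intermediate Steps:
I(G) = 161
z = -1
g(Z) = 4
y(M) = 4
(488079 + I(-113))*((282 + y(-4))² - 322534) = (488079 + 161)*((282 + 4)² - 322534) = 488240*(286² - 322534) = 488240*(81796 - 322534) = 488240*(-240738) = -117537921120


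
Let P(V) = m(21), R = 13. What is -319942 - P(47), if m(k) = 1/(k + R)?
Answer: -10878029/34 ≈ -3.1994e+5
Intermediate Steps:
m(k) = 1/(13 + k) (m(k) = 1/(k + 13) = 1/(13 + k))
P(V) = 1/34 (P(V) = 1/(13 + 21) = 1/34)
-319942 - P(47) = -319942 - 1*1/34 = -319942 - 1/34 = -10878029/34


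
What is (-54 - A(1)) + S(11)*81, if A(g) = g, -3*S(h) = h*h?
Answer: -3322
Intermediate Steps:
S(h) = -h**2/3 (S(h) = -h*h/3 = -h**2/3)
(-54 - A(1)) + S(11)*81 = (-54 - 1*1) - 1/3*11**2*81 = (-54 - 1) - 1/3*121*81 = -55 - 121/3*81 = -55 - 3267 = -3322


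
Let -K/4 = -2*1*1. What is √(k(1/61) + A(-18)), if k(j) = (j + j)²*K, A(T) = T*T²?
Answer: 2*I*√5425210/61 ≈ 76.367*I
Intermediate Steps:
K = 8 (K = -4*(-2*1) = -(-8) = -4*(-2) = 8)
A(T) = T³
k(j) = 32*j² (k(j) = (j + j)²*8 = (2*j)²*8 = (4*j²)*8 = 32*j²)
√(k(1/61) + A(-18)) = √(32*(1/61)² + (-18)³) = √(32*(1/61)² - 5832) = √(32*(1/3721) - 5832) = √(32/3721 - 5832) = √(-21700840/3721) = 2*I*√5425210/61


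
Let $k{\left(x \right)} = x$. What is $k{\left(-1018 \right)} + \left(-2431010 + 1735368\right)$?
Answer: $-696660$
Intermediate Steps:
$k{\left(-1018 \right)} + \left(-2431010 + 1735368\right) = -1018 + \left(-2431010 + 1735368\right) = -1018 - 695642 = -696660$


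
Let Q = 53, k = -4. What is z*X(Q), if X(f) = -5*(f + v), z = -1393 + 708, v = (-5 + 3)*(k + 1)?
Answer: 202075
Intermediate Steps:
v = 6 (v = (-5 + 3)*(-4 + 1) = -2*(-3) = 6)
z = -685
X(f) = -30 - 5*f (X(f) = -5*(f + 6) = -5*(6 + f) = -30 - 5*f)
z*X(Q) = -685*(-30 - 5*53) = -685*(-30 - 265) = -685*(-295) = 202075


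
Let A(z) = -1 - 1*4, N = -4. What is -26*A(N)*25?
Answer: 3250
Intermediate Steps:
A(z) = -5 (A(z) = -1 - 4 = -5)
-26*A(N)*25 = -26*(-5)*25 = 130*25 = 3250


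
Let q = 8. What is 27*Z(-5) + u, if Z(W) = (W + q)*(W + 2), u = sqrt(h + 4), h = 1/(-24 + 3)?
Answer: -243 + sqrt(1743)/21 ≈ -241.01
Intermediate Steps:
h = -1/21 (h = 1/(-21) = -1/21 ≈ -0.047619)
u = sqrt(1743)/21 (u = sqrt(-1/21 + 4) = sqrt(83/21) = sqrt(1743)/21 ≈ 1.9881)
Z(W) = (2 + W)*(8 + W) (Z(W) = (W + 8)*(W + 2) = (8 + W)*(2 + W) = (2 + W)*(8 + W))
27*Z(-5) + u = 27*(16 + (-5)**2 + 10*(-5)) + sqrt(1743)/21 = 27*(16 + 25 - 50) + sqrt(1743)/21 = 27*(-9) + sqrt(1743)/21 = -243 + sqrt(1743)/21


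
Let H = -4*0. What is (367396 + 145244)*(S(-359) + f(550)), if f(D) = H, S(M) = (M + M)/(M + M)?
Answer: 512640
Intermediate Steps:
S(M) = 1 (S(M) = (2*M)/((2*M)) = (2*M)*(1/(2*M)) = 1)
H = 0
f(D) = 0
(367396 + 145244)*(S(-359) + f(550)) = (367396 + 145244)*(1 + 0) = 512640*1 = 512640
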